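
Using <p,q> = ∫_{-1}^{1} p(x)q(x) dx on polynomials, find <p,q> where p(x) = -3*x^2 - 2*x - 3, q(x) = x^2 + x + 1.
<p,q> = -188/15

Expand the product: p(x)·q(x) = -3*x^4 - 5*x^3 - 8*x^2 - 5*x - 3.
∫_{-1}^{1} of each monomial x^k gives [2/(k+1) if k even, 0 if k odd]. Integrating term-by-term (or equivalently evaluating the antiderivative F(x) = -3*x^5/5 - 5*x^4/4 - 8*x^3/3 - 5*x^2/2 - 3*x at the endpoints):
  F(1) − F(−1) = -601/60 − (151/60) = -188/15.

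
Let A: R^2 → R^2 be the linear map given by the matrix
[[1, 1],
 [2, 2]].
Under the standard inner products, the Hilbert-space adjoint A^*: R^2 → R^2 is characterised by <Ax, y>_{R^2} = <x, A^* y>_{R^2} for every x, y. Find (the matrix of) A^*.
A^* = A^T =
[[1, 2],
 [1, 2]]

For real matrices with standard dot products, the defining identity <Ax, y> = <x, A^* y> gives (Ax)^T y = x^T (A^*) y, i.e. x^T A^T y = x^T (A^*) y. Since this holds for all x, y, we must have A^* = A^T. Therefore
A^* =
[[1, 2],
 [1, 2]].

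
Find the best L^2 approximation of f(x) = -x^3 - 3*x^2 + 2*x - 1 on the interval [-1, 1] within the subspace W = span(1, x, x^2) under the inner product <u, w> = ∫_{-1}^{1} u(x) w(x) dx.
g(x) = -3*x^2 + 7*x/5 - 1

The best approximation g ∈ W is the orthogonal projection of f onto W. Writing g = a_0 + a_1 x + a_2 x^2, the coefficients solve the normal equations G · a = b where
  G_{ij} = <φ_i, φ_j> and b_i = <f, φ_i>, with φ_0 = 1, φ_1 = x, φ_2 = x^2.
G =
  [2, 0, 2/3]
  [0, 2/3, 0]
  [2/3, 0, 2/5],
b = (-4, 14/15, -28/15).
Solving gives a_0 = -1, a_1 = 7/5, a_2 = -3, so
  g(x) = -3*x^2 + 7*x/5 - 1.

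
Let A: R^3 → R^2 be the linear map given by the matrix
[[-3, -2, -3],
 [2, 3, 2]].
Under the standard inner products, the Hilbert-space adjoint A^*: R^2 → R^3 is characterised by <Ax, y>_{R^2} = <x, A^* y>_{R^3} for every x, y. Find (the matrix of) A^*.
A^* = A^T =
[[-3, 2],
 [-2, 3],
 [-3, 2]]

For real matrices with standard dot products, the defining identity <Ax, y> = <x, A^* y> gives (Ax)^T y = x^T (A^*) y, i.e. x^T A^T y = x^T (A^*) y. Since this holds for all x, y, we must have A^* = A^T. Therefore
A^* =
[[-3, 2],
 [-2, 3],
 [-3, 2]].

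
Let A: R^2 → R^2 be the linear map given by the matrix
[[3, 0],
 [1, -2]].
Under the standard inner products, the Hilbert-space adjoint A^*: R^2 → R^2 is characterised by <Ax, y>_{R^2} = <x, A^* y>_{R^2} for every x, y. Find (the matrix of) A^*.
A^* = A^T =
[[3, 1],
 [0, -2]]

For real matrices with standard dot products, the defining identity <Ax, y> = <x, A^* y> gives (Ax)^T y = x^T (A^*) y, i.e. x^T A^T y = x^T (A^*) y. Since this holds for all x, y, we must have A^* = A^T. Therefore
A^* =
[[3, 1],
 [0, -2]].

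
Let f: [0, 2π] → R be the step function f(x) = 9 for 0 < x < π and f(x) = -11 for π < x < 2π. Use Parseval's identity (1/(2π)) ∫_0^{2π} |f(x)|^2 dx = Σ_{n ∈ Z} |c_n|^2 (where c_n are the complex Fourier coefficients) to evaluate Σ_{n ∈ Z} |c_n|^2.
Σ |c_n|^2 = 101

Parseval equates the L^2 energy of f (normalised by 1/(2π)) with the ℓ^2 sum of its Fourier coefficients: (1/(2π)) ∫_0^{2π} |f|^2 = Σ |c_n|^2.
Compute the left side: (1/(2π)) [∫_0^π 9^2 dx + ∫_π^{2π} (-11)^2 dx] = (1/(2π)) · (81π + 121π) = (81 + 121)/2 = 101.
So Σ_{n ∈ Z} |c_n|^2 = 101.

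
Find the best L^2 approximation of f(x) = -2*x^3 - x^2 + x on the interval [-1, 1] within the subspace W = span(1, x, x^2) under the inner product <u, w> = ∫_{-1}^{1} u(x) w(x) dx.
g(x) = -x^2 - x/5

The best approximation g ∈ W is the orthogonal projection of f onto W. Writing g = a_0 + a_1 x + a_2 x^2, the coefficients solve the normal equations G · a = b where
  G_{ij} = <φ_i, φ_j> and b_i = <f, φ_i>, with φ_0 = 1, φ_1 = x, φ_2 = x^2.
G =
  [2, 0, 2/3]
  [0, 2/3, 0]
  [2/3, 0, 2/5],
b = (-2/3, -2/15, -2/5).
Solving gives a_0 = 0, a_1 = -1/5, a_2 = -1, so
  g(x) = -x^2 - x/5.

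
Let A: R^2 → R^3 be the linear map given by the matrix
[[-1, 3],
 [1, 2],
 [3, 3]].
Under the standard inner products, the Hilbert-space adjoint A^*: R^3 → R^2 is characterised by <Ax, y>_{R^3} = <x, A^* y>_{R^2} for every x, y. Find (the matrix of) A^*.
A^* = A^T =
[[-1, 1, 3],
 [3, 2, 3]]

For real matrices with standard dot products, the defining identity <Ax, y> = <x, A^* y> gives (Ax)^T y = x^T (A^*) y, i.e. x^T A^T y = x^T (A^*) y. Since this holds for all x, y, we must have A^* = A^T. Therefore
A^* =
[[-1, 1, 3],
 [3, 2, 3]].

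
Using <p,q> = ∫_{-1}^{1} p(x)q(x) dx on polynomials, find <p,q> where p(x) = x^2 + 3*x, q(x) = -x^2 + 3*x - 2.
<p,q> = 64/15

Expand the product: p(x)·q(x) = -x^4 + 7*x^2 - 6*x.
∫_{-1}^{1} of each monomial x^k gives [2/(k+1) if k even, 0 if k odd]. Integrating term-by-term (or equivalently evaluating the antiderivative F(x) = -x^5/5 + 7*x^3/3 - 3*x^2 at the endpoints):
  F(1) − F(−1) = -13/15 − (-77/15) = 64/15.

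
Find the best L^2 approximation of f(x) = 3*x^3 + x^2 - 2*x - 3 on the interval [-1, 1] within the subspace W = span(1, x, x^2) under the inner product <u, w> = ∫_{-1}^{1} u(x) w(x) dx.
g(x) = x^2 - x/5 - 3

The best approximation g ∈ W is the orthogonal projection of f onto W. Writing g = a_0 + a_1 x + a_2 x^2, the coefficients solve the normal equations G · a = b where
  G_{ij} = <φ_i, φ_j> and b_i = <f, φ_i>, with φ_0 = 1, φ_1 = x, φ_2 = x^2.
G =
  [2, 0, 2/3]
  [0, 2/3, 0]
  [2/3, 0, 2/5],
b = (-16/3, -2/15, -8/5).
Solving gives a_0 = -3, a_1 = -1/5, a_2 = 1, so
  g(x) = x^2 - x/5 - 3.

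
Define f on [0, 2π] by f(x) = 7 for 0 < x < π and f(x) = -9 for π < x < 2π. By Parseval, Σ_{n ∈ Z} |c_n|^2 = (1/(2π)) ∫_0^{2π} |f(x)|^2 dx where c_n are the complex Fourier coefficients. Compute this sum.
Σ |c_n|^2 = 65

Parseval equates the L^2 energy of f (normalised by 1/(2π)) with the ℓ^2 sum of its Fourier coefficients: (1/(2π)) ∫_0^{2π} |f|^2 = Σ |c_n|^2.
Compute the left side: (1/(2π)) [∫_0^π 7^2 dx + ∫_π^{2π} (-9)^2 dx] = (1/(2π)) · (49π + 81π) = (49 + 81)/2 = 65.
So Σ_{n ∈ Z} |c_n|^2 = 65.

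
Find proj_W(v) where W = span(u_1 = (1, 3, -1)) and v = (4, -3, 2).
proj_W(v) = (-7/11, -21/11, 7/11)

Set up U = [u_1 | ... | u_1] ∈ R^(3×1). The projector onto W = col(U) is P = U (U^T U)^(-1) U^T.
Compute U^T U =
  [11],
and U^T v = (-7).
Solve U^T U · c = U^T v for the coefficients: c = (-7/11). The projection is proj_W(v) = U c.
Check: (v - proj_W(v)) · u_1 = 0  (should be 0).
Result: proj_W(v) = (-7/11, -21/11, 7/11).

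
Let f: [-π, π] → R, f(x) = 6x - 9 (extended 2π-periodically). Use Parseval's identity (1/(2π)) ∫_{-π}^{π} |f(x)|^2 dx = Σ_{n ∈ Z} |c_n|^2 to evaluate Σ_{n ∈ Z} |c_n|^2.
Σ |c_n|^2 = 12π^2 + 81

Expand and integrate term by term over [-π, π]:
  ∫ (6x)^2 dx = 36·(2π^3/3); ∫ 2·6·(-9)·x dx = 0 (odd integrand); ∫ (-9)^2 dx = 81·2π.
So (1/(2π)) ∫_{-π}^{π} (6x - 9)^2 dx = 36π^2/3 + 81 = 12π^2 + 81.
Parseval ⇒ Σ |c_n|^2 = 12π^2 + 81.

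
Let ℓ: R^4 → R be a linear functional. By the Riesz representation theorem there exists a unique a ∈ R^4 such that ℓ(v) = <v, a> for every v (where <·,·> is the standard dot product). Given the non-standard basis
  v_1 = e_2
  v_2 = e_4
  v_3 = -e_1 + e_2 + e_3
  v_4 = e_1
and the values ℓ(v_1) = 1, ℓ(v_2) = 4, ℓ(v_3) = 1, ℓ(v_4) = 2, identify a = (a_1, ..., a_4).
a = (2, 1, 2, 4)

Write a = (a_1, ..., a_4) in the standard basis. For each basis vector v_i, ℓ(v_i) = <v_i, a> is a linear equation in the a_j's. Collect the n equations into a matrix system V a = ℓ, where row i of V is v_i (expressed in the standard basis). Since V is invertible (lower-triangular with 1s on the diagonal, up to permutation), solve by back-substitution:
  V =
[[0, 1, 0, 0],
 [0, 0, 0, 1],
 [-1, 1, 1, 0],
 [1, 0, 0, 0]]
  V a = (1, 4, 1, 2)
Solving gives a = (2, 1, 2, 4).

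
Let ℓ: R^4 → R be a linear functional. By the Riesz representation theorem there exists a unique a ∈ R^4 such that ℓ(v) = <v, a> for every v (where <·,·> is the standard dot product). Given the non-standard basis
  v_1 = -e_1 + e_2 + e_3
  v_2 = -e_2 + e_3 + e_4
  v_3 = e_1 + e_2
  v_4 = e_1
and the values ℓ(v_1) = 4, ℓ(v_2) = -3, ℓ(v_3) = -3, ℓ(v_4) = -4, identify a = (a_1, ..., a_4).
a = (-4, 1, -1, -1)

Write a = (a_1, ..., a_4) in the standard basis. For each basis vector v_i, ℓ(v_i) = <v_i, a> is a linear equation in the a_j's. Collect the n equations into a matrix system V a = ℓ, where row i of V is v_i (expressed in the standard basis). Since V is invertible (lower-triangular with 1s on the diagonal, up to permutation), solve by back-substitution:
  V =
[[-1, 1, 1, 0],
 [0, -1, 1, 1],
 [1, 1, 0, 0],
 [1, 0, 0, 0]]
  V a = (4, -3, -3, -4)
Solving gives a = (-4, 1, -1, -1).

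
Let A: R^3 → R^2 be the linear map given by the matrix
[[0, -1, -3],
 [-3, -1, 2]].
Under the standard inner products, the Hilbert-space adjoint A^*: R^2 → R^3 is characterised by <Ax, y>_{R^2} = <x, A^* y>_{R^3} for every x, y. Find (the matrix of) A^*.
A^* = A^T =
[[0, -3],
 [-1, -1],
 [-3, 2]]

For real matrices with standard dot products, the defining identity <Ax, y> = <x, A^* y> gives (Ax)^T y = x^T (A^*) y, i.e. x^T A^T y = x^T (A^*) y. Since this holds for all x, y, we must have A^* = A^T. Therefore
A^* =
[[0, -3],
 [-1, -1],
 [-3, 2]].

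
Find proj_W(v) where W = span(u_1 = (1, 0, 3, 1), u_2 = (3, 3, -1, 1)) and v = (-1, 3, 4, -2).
proj_W(v) = (51/73, -9/73, 183/73, 57/73)

Set up U = [u_1 | ... | u_2] ∈ R^(4×2). The projector onto W = col(U) is P = U (U^T U)^(-1) U^T.
Compute U^T U =
  [11, 1]
  [1, 20],
and U^T v = (9, 0).
Solve U^T U · c = U^T v for the coefficients: c = (60/73, -3/73). The projection is proj_W(v) = U c.
Check: (v - proj_W(v)) · u_1 = 0  (should be 0).
Check: (v - proj_W(v)) · u_2 = 0  (should be 0).
Result: proj_W(v) = (51/73, -9/73, 183/73, 57/73).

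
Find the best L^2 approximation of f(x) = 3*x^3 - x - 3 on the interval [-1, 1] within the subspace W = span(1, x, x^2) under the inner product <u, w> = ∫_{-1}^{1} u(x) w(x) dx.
g(x) = 4*x/5 - 3

The best approximation g ∈ W is the orthogonal projection of f onto W. Writing g = a_0 + a_1 x + a_2 x^2, the coefficients solve the normal equations G · a = b where
  G_{ij} = <φ_i, φ_j> and b_i = <f, φ_i>, with φ_0 = 1, φ_1 = x, φ_2 = x^2.
G =
  [2, 0, 2/3]
  [0, 2/3, 0]
  [2/3, 0, 2/5],
b = (-6, 8/15, -2).
Solving gives a_0 = -3, a_1 = 4/5, a_2 = 0, so
  g(x) = 4*x/5 - 3.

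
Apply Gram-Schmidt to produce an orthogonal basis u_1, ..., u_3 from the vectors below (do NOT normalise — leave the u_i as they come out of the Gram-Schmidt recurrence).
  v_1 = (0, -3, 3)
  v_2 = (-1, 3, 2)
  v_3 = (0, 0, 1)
Orthogonal basis:
  u_1 = (0, -3, 3)
  u_2 = (-1, 5/2, 5/2)
  u_3 = (5/27, 1/27, 1/27)

Apply the Gram-Schmidt recurrence
  u_1 = v_1
  u_i = v_i − Σ_{j<i} ((v_i · u_j) / (u_j · u_j)) · u_j.

Step by step this gives:
  u_1 = (0, -3, 3)
  u_2 = (-1, 5/2, 5/2)
  u_3 = (5/27, 1/27, 1/27)

Orthogonality check:
  u_2 · u_1 = 0 (should be 0)
  u_3 · u_1 = 0 (should be 0)
  u_3 · u_2 = 0 (should be 0)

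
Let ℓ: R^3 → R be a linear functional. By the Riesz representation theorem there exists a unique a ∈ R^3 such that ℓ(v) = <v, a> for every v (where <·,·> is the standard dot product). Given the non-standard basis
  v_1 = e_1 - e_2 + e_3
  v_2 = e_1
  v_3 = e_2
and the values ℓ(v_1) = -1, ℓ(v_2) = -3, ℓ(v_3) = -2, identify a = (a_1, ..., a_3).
a = (-3, -2, 0)

Write a = (a_1, ..., a_3) in the standard basis. For each basis vector v_i, ℓ(v_i) = <v_i, a> is a linear equation in the a_j's. Collect the n equations into a matrix system V a = ℓ, where row i of V is v_i (expressed in the standard basis). Since V is invertible (lower-triangular with 1s on the diagonal, up to permutation), solve by back-substitution:
  V =
[[1, -1, 1],
 [1, 0, 0],
 [0, 1, 0]]
  V a = (-1, -3, -2)
Solving gives a = (-3, -2, 0).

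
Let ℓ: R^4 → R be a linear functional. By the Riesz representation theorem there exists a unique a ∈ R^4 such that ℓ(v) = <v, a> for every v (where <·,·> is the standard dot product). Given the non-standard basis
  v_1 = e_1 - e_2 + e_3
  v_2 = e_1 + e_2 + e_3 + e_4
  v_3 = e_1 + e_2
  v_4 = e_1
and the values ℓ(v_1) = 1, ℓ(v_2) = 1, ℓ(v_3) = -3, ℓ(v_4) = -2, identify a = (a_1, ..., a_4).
a = (-2, -1, 2, 2)

Write a = (a_1, ..., a_4) in the standard basis. For each basis vector v_i, ℓ(v_i) = <v_i, a> is a linear equation in the a_j's. Collect the n equations into a matrix system V a = ℓ, where row i of V is v_i (expressed in the standard basis). Since V is invertible (lower-triangular with 1s on the diagonal, up to permutation), solve by back-substitution:
  V =
[[1, -1, 1, 0],
 [1, 1, 1, 1],
 [1, 1, 0, 0],
 [1, 0, 0, 0]]
  V a = (1, 1, -3, -2)
Solving gives a = (-2, -1, 2, 2).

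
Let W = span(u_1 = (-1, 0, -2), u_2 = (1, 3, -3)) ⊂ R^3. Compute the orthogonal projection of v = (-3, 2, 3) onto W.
proj_W(v) = (6/35, -9/14, 99/70)

Set up U = [u_1 | ... | u_2] ∈ R^(3×2). The projector onto W = col(U) is P = U (U^T U)^(-1) U^T.
Compute U^T U =
  [5, 5]
  [5, 19],
and U^T v = (-3, -6).
Solve U^T U · c = U^T v for the coefficients: c = (-27/70, -3/14). The projection is proj_W(v) = U c.
Check: (v - proj_W(v)) · u_1 = 0  (should be 0).
Check: (v - proj_W(v)) · u_2 = 0  (should be 0).
Result: proj_W(v) = (6/35, -9/14, 99/70).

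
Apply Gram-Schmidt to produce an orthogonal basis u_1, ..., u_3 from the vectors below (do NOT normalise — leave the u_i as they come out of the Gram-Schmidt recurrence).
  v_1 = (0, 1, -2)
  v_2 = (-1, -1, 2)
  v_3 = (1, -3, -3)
Orthogonal basis:
  u_1 = (0, 1, -2)
  u_2 = (-1, 0, 0)
  u_3 = (0, -18/5, -9/5)

Apply the Gram-Schmidt recurrence
  u_1 = v_1
  u_i = v_i − Σ_{j<i} ((v_i · u_j) / (u_j · u_j)) · u_j.

Step by step this gives:
  u_1 = (0, 1, -2)
  u_2 = (-1, 0, 0)
  u_3 = (0, -18/5, -9/5)

Orthogonality check:
  u_2 · u_1 = 0 (should be 0)
  u_3 · u_1 = 0 (should be 0)
  u_3 · u_2 = 0 (should be 0)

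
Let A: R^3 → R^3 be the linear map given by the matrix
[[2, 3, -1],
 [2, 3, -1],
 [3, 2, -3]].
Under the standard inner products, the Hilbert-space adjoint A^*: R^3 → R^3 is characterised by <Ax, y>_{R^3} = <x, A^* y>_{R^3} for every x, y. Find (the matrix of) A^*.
A^* = A^T =
[[2, 2, 3],
 [3, 3, 2],
 [-1, -1, -3]]

For real matrices with standard dot products, the defining identity <Ax, y> = <x, A^* y> gives (Ax)^T y = x^T (A^*) y, i.e. x^T A^T y = x^T (A^*) y. Since this holds for all x, y, we must have A^* = A^T. Therefore
A^* =
[[2, 2, 3],
 [3, 3, 2],
 [-1, -1, -3]].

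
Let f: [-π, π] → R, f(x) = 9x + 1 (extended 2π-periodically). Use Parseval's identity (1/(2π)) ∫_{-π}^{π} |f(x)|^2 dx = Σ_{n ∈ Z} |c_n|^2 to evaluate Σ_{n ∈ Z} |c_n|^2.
Σ |c_n|^2 = 27π^2 + 1

Expand and integrate term by term over [-π, π]:
  ∫ (9x)^2 dx = 81·(2π^3/3); ∫ 2·9·(1)·x dx = 0 (odd integrand); ∫ 1^2 dx = 1·2π.
So (1/(2π)) ∫_{-π}^{π} (9x + 1)^2 dx = 81π^2/3 + 1 = 27π^2 + 1.
Parseval ⇒ Σ |c_n|^2 = 27π^2 + 1.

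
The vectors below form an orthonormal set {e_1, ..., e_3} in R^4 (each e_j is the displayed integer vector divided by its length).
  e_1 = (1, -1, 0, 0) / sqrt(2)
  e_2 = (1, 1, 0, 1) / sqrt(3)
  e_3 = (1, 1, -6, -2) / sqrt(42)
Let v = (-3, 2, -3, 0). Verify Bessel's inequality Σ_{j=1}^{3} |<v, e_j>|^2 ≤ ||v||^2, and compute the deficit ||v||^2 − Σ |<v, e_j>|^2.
Σ |<v, e_j>|^2 = 138/7; ||v||^2 = 22; deficit = 16/7

Write each e_j = u_j / sqrt(<u_j, u_j>) where u_j is the displayed integer vector. Then <v, e_j> = <v, u_j> / sqrt(<u_j, u_j>), so |<v, e_j>|^2 = <v, u_j>^2 / <u_j, u_j>.
Coefficients: <v, e_1> = -5/sqrt(2), <v, e_2> = -1/sqrt(3), <v, e_3> = 17/sqrt(42).
Square and sum: Σ |<v, e_j>|^2 = 138/7.
Compute ||v||^2 = v·v = 22.
Deficit = 22 − 138/7 = 16/7 ≥ 0, confirming Bessel's inequality. (The deficit equals ||v − Σ <v,e_j> e_j||^2, the squared distance from v to span{e_j}.)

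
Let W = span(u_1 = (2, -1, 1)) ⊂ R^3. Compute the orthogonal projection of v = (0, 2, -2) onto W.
proj_W(v) = (-4/3, 2/3, -2/3)

Set up U = [u_1 | ... | u_1] ∈ R^(3×1). The projector onto W = col(U) is P = U (U^T U)^(-1) U^T.
Compute U^T U =
  [6],
and U^T v = (-4).
Solve U^T U · c = U^T v for the coefficients: c = (-2/3). The projection is proj_W(v) = U c.
Check: (v - proj_W(v)) · u_1 = 0  (should be 0).
Result: proj_W(v) = (-4/3, 2/3, -2/3).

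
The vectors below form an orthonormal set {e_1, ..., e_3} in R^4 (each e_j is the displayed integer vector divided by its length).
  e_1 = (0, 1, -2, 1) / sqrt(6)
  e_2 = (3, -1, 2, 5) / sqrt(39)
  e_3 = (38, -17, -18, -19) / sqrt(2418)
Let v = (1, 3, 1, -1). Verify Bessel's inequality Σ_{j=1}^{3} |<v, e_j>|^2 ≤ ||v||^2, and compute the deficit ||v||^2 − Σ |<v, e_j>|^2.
Σ |<v, e_j>|^2 = 9/31; ||v||^2 = 12; deficit = 363/31

Write each e_j = u_j / sqrt(<u_j, u_j>) where u_j is the displayed integer vector. Then <v, e_j> = <v, u_j> / sqrt(<u_j, u_j>), so |<v, e_j>|^2 = <v, u_j>^2 / <u_j, u_j>.
Coefficients: <v, e_1> = 0/sqrt(6), <v, e_2> = -3/sqrt(39), <v, e_3> = -12/sqrt(2418).
Square and sum: Σ |<v, e_j>|^2 = 9/31.
Compute ||v||^2 = v·v = 12.
Deficit = 12 − 9/31 = 363/31 ≥ 0, confirming Bessel's inequality. (The deficit equals ||v − Σ <v,e_j> e_j||^2, the squared distance from v to span{e_j}.)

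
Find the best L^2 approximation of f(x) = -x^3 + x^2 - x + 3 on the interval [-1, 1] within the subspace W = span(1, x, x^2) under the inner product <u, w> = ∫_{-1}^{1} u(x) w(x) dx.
g(x) = x^2 - 8*x/5 + 3

The best approximation g ∈ W is the orthogonal projection of f onto W. Writing g = a_0 + a_1 x + a_2 x^2, the coefficients solve the normal equations G · a = b where
  G_{ij} = <φ_i, φ_j> and b_i = <f, φ_i>, with φ_0 = 1, φ_1 = x, φ_2 = x^2.
G =
  [2, 0, 2/3]
  [0, 2/3, 0]
  [2/3, 0, 2/5],
b = (20/3, -16/15, 12/5).
Solving gives a_0 = 3, a_1 = -8/5, a_2 = 1, so
  g(x) = x^2 - 8*x/5 + 3.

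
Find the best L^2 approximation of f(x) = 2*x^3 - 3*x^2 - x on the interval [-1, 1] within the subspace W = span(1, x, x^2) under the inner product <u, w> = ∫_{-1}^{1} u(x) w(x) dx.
g(x) = -3*x^2 + x/5

The best approximation g ∈ W is the orthogonal projection of f onto W. Writing g = a_0 + a_1 x + a_2 x^2, the coefficients solve the normal equations G · a = b where
  G_{ij} = <φ_i, φ_j> and b_i = <f, φ_i>, with φ_0 = 1, φ_1 = x, φ_2 = x^2.
G =
  [2, 0, 2/3]
  [0, 2/3, 0]
  [2/3, 0, 2/5],
b = (-2, 2/15, -6/5).
Solving gives a_0 = 0, a_1 = 1/5, a_2 = -3, so
  g(x) = -3*x^2 + x/5.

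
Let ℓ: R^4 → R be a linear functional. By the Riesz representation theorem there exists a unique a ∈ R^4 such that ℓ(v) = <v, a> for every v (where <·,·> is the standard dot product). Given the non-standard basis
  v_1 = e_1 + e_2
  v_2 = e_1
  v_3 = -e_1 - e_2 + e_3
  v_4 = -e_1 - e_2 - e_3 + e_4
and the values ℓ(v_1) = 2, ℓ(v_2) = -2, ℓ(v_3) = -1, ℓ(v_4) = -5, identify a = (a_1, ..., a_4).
a = (-2, 4, 1, -2)

Write a = (a_1, ..., a_4) in the standard basis. For each basis vector v_i, ℓ(v_i) = <v_i, a> is a linear equation in the a_j's. Collect the n equations into a matrix system V a = ℓ, where row i of V is v_i (expressed in the standard basis). Since V is invertible (lower-triangular with 1s on the diagonal, up to permutation), solve by back-substitution:
  V =
[[1, 1, 0, 0],
 [1, 0, 0, 0],
 [-1, -1, 1, 0],
 [-1, -1, -1, 1]]
  V a = (2, -2, -1, -5)
Solving gives a = (-2, 4, 1, -2).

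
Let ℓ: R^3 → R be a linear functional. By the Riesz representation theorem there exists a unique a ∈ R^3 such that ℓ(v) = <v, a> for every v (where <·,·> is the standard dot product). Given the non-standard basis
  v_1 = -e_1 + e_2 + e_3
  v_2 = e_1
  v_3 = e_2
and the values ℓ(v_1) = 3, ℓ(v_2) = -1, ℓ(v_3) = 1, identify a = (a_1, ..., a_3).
a = (-1, 1, 1)

Write a = (a_1, ..., a_3) in the standard basis. For each basis vector v_i, ℓ(v_i) = <v_i, a> is a linear equation in the a_j's. Collect the n equations into a matrix system V a = ℓ, where row i of V is v_i (expressed in the standard basis). Since V is invertible (lower-triangular with 1s on the diagonal, up to permutation), solve by back-substitution:
  V =
[[-1, 1, 1],
 [1, 0, 0],
 [0, 1, 0]]
  V a = (3, -1, 1)
Solving gives a = (-1, 1, 1).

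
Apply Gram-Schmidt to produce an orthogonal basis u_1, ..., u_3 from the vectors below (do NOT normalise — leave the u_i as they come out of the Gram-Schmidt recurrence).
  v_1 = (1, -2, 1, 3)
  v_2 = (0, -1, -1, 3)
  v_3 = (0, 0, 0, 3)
Orthogonal basis:
  u_1 = (1, -2, 1, 3)
  u_2 = (-2/3, 1/3, -5/3, 1)
  u_3 = (-9/65, 63/65, 36/65, 33/65)

Apply the Gram-Schmidt recurrence
  u_1 = v_1
  u_i = v_i − Σ_{j<i} ((v_i · u_j) / (u_j · u_j)) · u_j.

Step by step this gives:
  u_1 = (1, -2, 1, 3)
  u_2 = (-2/3, 1/3, -5/3, 1)
  u_3 = (-9/65, 63/65, 36/65, 33/65)

Orthogonality check:
  u_2 · u_1 = 0 (should be 0)
  u_3 · u_1 = 0 (should be 0)
  u_3 · u_2 = 0 (should be 0)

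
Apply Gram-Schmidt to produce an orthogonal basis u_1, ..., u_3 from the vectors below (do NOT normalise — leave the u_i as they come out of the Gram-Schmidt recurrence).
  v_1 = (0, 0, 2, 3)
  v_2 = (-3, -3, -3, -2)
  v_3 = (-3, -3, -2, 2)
Orthogonal basis:
  u_1 = (0, 0, 2, 3)
  u_2 = (-3, -3, -15/13, 10/13)
  u_3 = (75/259, 75/259, -270/259, 180/259)

Apply the Gram-Schmidt recurrence
  u_1 = v_1
  u_i = v_i − Σ_{j<i} ((v_i · u_j) / (u_j · u_j)) · u_j.

Step by step this gives:
  u_1 = (0, 0, 2, 3)
  u_2 = (-3, -3, -15/13, 10/13)
  u_3 = (75/259, 75/259, -270/259, 180/259)

Orthogonality check:
  u_2 · u_1 = 0 (should be 0)
  u_3 · u_1 = 0 (should be 0)
  u_3 · u_2 = 0 (should be 0)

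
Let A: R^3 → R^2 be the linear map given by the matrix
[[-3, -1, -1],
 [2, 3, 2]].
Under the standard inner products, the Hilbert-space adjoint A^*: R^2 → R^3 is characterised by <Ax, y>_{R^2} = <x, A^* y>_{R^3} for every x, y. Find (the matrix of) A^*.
A^* = A^T =
[[-3, 2],
 [-1, 3],
 [-1, 2]]

For real matrices with standard dot products, the defining identity <Ax, y> = <x, A^* y> gives (Ax)^T y = x^T (A^*) y, i.e. x^T A^T y = x^T (A^*) y. Since this holds for all x, y, we must have A^* = A^T. Therefore
A^* =
[[-3, 2],
 [-1, 3],
 [-1, 2]].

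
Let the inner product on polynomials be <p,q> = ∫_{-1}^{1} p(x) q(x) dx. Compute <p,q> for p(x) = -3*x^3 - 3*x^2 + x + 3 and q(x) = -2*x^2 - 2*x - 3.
<p,q> = -188/15

Expand the product: p(x)·q(x) = 6*x^5 + 12*x^4 + 13*x^3 + x^2 - 9*x - 9.
∫_{-1}^{1} of each monomial x^k gives [2/(k+1) if k even, 0 if k odd]. Integrating term-by-term (or equivalently evaluating the antiderivative F(x) = x^6 + 12*x^5/5 + 13*x^4/4 + x^3/3 - 9*x^2/2 - 9*x at the endpoints):
  F(1) − F(−1) = -391/60 − (361/60) = -188/15.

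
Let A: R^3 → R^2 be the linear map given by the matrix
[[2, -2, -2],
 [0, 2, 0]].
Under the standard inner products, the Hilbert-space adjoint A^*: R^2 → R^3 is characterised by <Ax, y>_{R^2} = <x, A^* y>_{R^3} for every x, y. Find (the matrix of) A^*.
A^* = A^T =
[[2, 0],
 [-2, 2],
 [-2, 0]]

For real matrices with standard dot products, the defining identity <Ax, y> = <x, A^* y> gives (Ax)^T y = x^T (A^*) y, i.e. x^T A^T y = x^T (A^*) y. Since this holds for all x, y, we must have A^* = A^T. Therefore
A^* =
[[2, 0],
 [-2, 2],
 [-2, 0]].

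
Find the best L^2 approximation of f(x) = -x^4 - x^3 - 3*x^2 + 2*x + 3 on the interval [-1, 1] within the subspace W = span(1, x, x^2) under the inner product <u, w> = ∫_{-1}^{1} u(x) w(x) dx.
g(x) = -27*x^2/7 + 7*x/5 + 108/35

The best approximation g ∈ W is the orthogonal projection of f onto W. Writing g = a_0 + a_1 x + a_2 x^2, the coefficients solve the normal equations G · a = b where
  G_{ij} = <φ_i, φ_j> and b_i = <f, φ_i>, with φ_0 = 1, φ_1 = x, φ_2 = x^2.
G =
  [2, 0, 2/3]
  [0, 2/3, 0]
  [2/3, 0, 2/5],
b = (18/5, 14/15, 18/35).
Solving gives a_0 = 108/35, a_1 = 7/5, a_2 = -27/7, so
  g(x) = -27*x^2/7 + 7*x/5 + 108/35.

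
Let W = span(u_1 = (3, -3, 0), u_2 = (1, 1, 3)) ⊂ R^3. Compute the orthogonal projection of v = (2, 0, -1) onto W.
proj_W(v) = (10/11, -12/11, -3/11)

Set up U = [u_1 | ... | u_2] ∈ R^(3×2). The projector onto W = col(U) is P = U (U^T U)^(-1) U^T.
Compute U^T U =
  [18, 0]
  [0, 11],
and U^T v = (6, -1).
Solve U^T U · c = U^T v for the coefficients: c = (1/3, -1/11). The projection is proj_W(v) = U c.
Check: (v - proj_W(v)) · u_1 = 0  (should be 0).
Check: (v - proj_W(v)) · u_2 = 0  (should be 0).
Result: proj_W(v) = (10/11, -12/11, -3/11).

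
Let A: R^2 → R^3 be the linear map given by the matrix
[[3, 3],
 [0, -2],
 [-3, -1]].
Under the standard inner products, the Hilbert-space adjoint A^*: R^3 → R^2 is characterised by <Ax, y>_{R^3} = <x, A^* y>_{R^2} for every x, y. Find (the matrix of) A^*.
A^* = A^T =
[[3, 0, -3],
 [3, -2, -1]]

For real matrices with standard dot products, the defining identity <Ax, y> = <x, A^* y> gives (Ax)^T y = x^T (A^*) y, i.e. x^T A^T y = x^T (A^*) y. Since this holds for all x, y, we must have A^* = A^T. Therefore
A^* =
[[3, 0, -3],
 [3, -2, -1]].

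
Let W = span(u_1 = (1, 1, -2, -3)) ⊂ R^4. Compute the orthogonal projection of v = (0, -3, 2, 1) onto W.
proj_W(v) = (-2/3, -2/3, 4/3, 2)

Set up U = [u_1 | ... | u_1] ∈ R^(4×1). The projector onto W = col(U) is P = U (U^T U)^(-1) U^T.
Compute U^T U =
  [15],
and U^T v = (-10).
Solve U^T U · c = U^T v for the coefficients: c = (-2/3). The projection is proj_W(v) = U c.
Check: (v - proj_W(v)) · u_1 = 0  (should be 0).
Result: proj_W(v) = (-2/3, -2/3, 4/3, 2).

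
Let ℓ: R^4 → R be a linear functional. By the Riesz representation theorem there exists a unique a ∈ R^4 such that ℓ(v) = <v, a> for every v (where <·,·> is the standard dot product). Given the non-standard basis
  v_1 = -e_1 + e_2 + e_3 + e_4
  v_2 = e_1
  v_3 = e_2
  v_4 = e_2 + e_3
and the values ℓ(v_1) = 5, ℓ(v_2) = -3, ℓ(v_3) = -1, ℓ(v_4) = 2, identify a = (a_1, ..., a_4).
a = (-3, -1, 3, 0)

Write a = (a_1, ..., a_4) in the standard basis. For each basis vector v_i, ℓ(v_i) = <v_i, a> is a linear equation in the a_j's. Collect the n equations into a matrix system V a = ℓ, where row i of V is v_i (expressed in the standard basis). Since V is invertible (lower-triangular with 1s on the diagonal, up to permutation), solve by back-substitution:
  V =
[[-1, 1, 1, 1],
 [1, 0, 0, 0],
 [0, 1, 0, 0],
 [0, 1, 1, 0]]
  V a = (5, -3, -1, 2)
Solving gives a = (-3, -1, 3, 0).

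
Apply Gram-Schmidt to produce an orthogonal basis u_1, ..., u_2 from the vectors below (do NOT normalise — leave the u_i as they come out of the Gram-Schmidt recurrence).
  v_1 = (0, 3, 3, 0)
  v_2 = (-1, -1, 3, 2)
Orthogonal basis:
  u_1 = (0, 3, 3, 0)
  u_2 = (-1, -2, 2, 2)

Apply the Gram-Schmidt recurrence
  u_1 = v_1
  u_i = v_i − Σ_{j<i} ((v_i · u_j) / (u_j · u_j)) · u_j.

Step by step this gives:
  u_1 = (0, 3, 3, 0)
  u_2 = (-1, -2, 2, 2)

Orthogonality check:
  u_2 · u_1 = 0 (should be 0)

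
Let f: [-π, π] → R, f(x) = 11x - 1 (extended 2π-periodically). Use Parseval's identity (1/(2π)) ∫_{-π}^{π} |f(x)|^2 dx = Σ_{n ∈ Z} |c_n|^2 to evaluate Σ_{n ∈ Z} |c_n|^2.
Σ |c_n|^2 = 121π^2/3 + 1

Expand and integrate term by term over [-π, π]:
  ∫ (11x)^2 dx = 121·(2π^3/3); ∫ 2·11·(-1)·x dx = 0 (odd integrand); ∫ (-1)^2 dx = 1·2π.
So (1/(2π)) ∫_{-π}^{π} (11x - 1)^2 dx = 121π^2/3 + 1 = 121π^2/3 + 1.
Parseval ⇒ Σ |c_n|^2 = 121π^2/3 + 1.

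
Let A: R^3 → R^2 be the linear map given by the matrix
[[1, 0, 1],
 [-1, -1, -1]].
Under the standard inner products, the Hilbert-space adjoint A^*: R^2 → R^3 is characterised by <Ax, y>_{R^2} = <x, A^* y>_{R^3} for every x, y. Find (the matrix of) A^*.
A^* = A^T =
[[1, -1],
 [0, -1],
 [1, -1]]

For real matrices with standard dot products, the defining identity <Ax, y> = <x, A^* y> gives (Ax)^T y = x^T (A^*) y, i.e. x^T A^T y = x^T (A^*) y. Since this holds for all x, y, we must have A^* = A^T. Therefore
A^* =
[[1, -1],
 [0, -1],
 [1, -1]].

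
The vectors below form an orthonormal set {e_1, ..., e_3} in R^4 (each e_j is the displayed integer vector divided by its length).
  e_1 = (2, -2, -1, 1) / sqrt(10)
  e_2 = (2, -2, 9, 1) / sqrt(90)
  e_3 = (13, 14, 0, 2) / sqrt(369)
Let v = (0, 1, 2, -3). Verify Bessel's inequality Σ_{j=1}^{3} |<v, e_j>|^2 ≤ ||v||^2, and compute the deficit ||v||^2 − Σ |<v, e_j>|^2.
Σ |<v, e_j>|^2 = 285/41; ||v||^2 = 14; deficit = 289/41

Write each e_j = u_j / sqrt(<u_j, u_j>) where u_j is the displayed integer vector. Then <v, e_j> = <v, u_j> / sqrt(<u_j, u_j>), so |<v, e_j>|^2 = <v, u_j>^2 / <u_j, u_j>.
Coefficients: <v, e_1> = -7/sqrt(10), <v, e_2> = 13/sqrt(90), <v, e_3> = 8/sqrt(369).
Square and sum: Σ |<v, e_j>|^2 = 285/41.
Compute ||v||^2 = v·v = 14.
Deficit = 14 − 285/41 = 289/41 ≥ 0, confirming Bessel's inequality. (The deficit equals ||v − Σ <v,e_j> e_j||^2, the squared distance from v to span{e_j}.)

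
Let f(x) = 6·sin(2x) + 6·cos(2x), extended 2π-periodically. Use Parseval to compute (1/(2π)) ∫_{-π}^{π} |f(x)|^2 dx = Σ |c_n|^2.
Σ |c_n|^2 = 36

Expand |f|^2 and use orthogonality of {sin(nx), cos(mx)} on [-π, π]:
  ∫_{-π}^{π} sin(nx)^2 dx = π, ∫ cos(mx)^2 dx = π, and cross terms integrate to 0.
So ∫_{-π}^{π} f(x)^2 dx = 6^2 · π + 6^2 · π = (36 + 36)π.
Divide by 2π: (36 + 36)/2 = 36.
By Parseval, this equals Σ |c_n|^2.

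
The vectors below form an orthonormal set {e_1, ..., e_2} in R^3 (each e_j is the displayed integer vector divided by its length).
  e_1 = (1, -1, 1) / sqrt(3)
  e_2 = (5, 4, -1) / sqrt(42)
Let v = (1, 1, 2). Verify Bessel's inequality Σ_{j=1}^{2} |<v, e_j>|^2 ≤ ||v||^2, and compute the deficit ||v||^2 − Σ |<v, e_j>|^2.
Σ |<v, e_j>|^2 = 5/2; ||v||^2 = 6; deficit = 7/2

Write each e_j = u_j / sqrt(<u_j, u_j>) where u_j is the displayed integer vector. Then <v, e_j> = <v, u_j> / sqrt(<u_j, u_j>), so |<v, e_j>|^2 = <v, u_j>^2 / <u_j, u_j>.
Coefficients: <v, e_1> = 2/sqrt(3), <v, e_2> = 7/sqrt(42).
Square and sum: Σ |<v, e_j>|^2 = 5/2.
Compute ||v||^2 = v·v = 6.
Deficit = 6 − 5/2 = 7/2 ≥ 0, confirming Bessel's inequality. (The deficit equals ||v − Σ <v,e_j> e_j||^2, the squared distance from v to span{e_j}.)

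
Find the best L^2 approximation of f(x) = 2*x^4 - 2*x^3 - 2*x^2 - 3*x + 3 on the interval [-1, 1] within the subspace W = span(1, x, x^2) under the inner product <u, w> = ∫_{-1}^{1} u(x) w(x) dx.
g(x) = -2*x^2/7 - 21*x/5 + 99/35

The best approximation g ∈ W is the orthogonal projection of f onto W. Writing g = a_0 + a_1 x + a_2 x^2, the coefficients solve the normal equations G · a = b where
  G_{ij} = <φ_i, φ_j> and b_i = <f, φ_i>, with φ_0 = 1, φ_1 = x, φ_2 = x^2.
G =
  [2, 0, 2/3]
  [0, 2/3, 0]
  [2/3, 0, 2/5],
b = (82/15, -14/5, 62/35).
Solving gives a_0 = 99/35, a_1 = -21/5, a_2 = -2/7, so
  g(x) = -2*x^2/7 - 21*x/5 + 99/35.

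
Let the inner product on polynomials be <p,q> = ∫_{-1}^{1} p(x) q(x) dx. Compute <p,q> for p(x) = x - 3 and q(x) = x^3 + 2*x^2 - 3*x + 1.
<p,q> = -58/5

Expand the product: p(x)·q(x) = x^4 - x^3 - 9*x^2 + 10*x - 3.
∫_{-1}^{1} of each monomial x^k gives [2/(k+1) if k even, 0 if k odd]. Integrating term-by-term (or equivalently evaluating the antiderivative F(x) = x^5/5 - x^4/4 - 3*x^3 + 5*x^2 - 3*x at the endpoints):
  F(1) − F(−1) = -21/20 − (211/20) = -58/5.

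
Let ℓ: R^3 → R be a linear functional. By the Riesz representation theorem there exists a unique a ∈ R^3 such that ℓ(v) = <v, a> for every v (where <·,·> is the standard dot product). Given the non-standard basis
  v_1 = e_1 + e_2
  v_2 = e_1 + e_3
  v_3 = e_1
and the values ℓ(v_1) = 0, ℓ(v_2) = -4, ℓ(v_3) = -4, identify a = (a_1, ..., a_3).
a = (-4, 4, 0)

Write a = (a_1, ..., a_3) in the standard basis. For each basis vector v_i, ℓ(v_i) = <v_i, a> is a linear equation in the a_j's. Collect the n equations into a matrix system V a = ℓ, where row i of V is v_i (expressed in the standard basis). Since V is invertible (lower-triangular with 1s on the diagonal, up to permutation), solve by back-substitution:
  V =
[[1, 1, 0],
 [1, 0, 1],
 [1, 0, 0]]
  V a = (0, -4, -4)
Solving gives a = (-4, 4, 0).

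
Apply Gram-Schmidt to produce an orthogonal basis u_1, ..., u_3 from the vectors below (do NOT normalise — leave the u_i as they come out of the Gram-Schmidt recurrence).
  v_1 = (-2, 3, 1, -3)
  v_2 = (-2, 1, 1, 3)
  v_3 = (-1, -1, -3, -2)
Orthogonal basis:
  u_1 = (-2, 3, 1, -3)
  u_2 = (-48/23, 26/23, 24/23, 66/23)
  u_3 = (-83/43, -57/86, -109/43, -19/86)

Apply the Gram-Schmidt recurrence
  u_1 = v_1
  u_i = v_i − Σ_{j<i} ((v_i · u_j) / (u_j · u_j)) · u_j.

Step by step this gives:
  u_1 = (-2, 3, 1, -3)
  u_2 = (-48/23, 26/23, 24/23, 66/23)
  u_3 = (-83/43, -57/86, -109/43, -19/86)

Orthogonality check:
  u_2 · u_1 = 0 (should be 0)
  u_3 · u_1 = 0 (should be 0)
  u_3 · u_2 = 0 (should be 0)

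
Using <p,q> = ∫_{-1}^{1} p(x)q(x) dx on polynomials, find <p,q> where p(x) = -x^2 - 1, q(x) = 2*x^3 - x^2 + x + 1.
<p,q> = -8/5

Expand the product: p(x)·q(x) = -2*x^5 + x^4 - 3*x^3 - x - 1.
∫_{-1}^{1} of each monomial x^k gives [2/(k+1) if k even, 0 if k odd]. Integrating term-by-term (or equivalently evaluating the antiderivative F(x) = -x^6/3 + x^5/5 - 3*x^4/4 - x^2/2 - x at the endpoints):
  F(1) − F(−1) = -143/60 − (-47/60) = -8/5.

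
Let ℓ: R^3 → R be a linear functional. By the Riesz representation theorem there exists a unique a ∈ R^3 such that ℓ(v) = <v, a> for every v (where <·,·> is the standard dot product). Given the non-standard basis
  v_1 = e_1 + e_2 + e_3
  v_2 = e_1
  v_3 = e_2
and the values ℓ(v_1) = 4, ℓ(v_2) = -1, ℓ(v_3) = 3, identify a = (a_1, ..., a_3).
a = (-1, 3, 2)

Write a = (a_1, ..., a_3) in the standard basis. For each basis vector v_i, ℓ(v_i) = <v_i, a> is a linear equation in the a_j's. Collect the n equations into a matrix system V a = ℓ, where row i of V is v_i (expressed in the standard basis). Since V is invertible (lower-triangular with 1s on the diagonal, up to permutation), solve by back-substitution:
  V =
[[1, 1, 1],
 [1, 0, 0],
 [0, 1, 0]]
  V a = (4, -1, 3)
Solving gives a = (-1, 3, 2).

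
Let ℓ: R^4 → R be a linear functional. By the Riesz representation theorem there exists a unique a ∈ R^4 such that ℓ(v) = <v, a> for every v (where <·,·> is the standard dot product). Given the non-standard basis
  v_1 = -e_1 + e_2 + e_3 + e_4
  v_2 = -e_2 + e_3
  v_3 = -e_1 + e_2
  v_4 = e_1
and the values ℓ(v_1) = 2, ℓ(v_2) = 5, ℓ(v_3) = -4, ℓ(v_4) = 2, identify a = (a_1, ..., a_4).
a = (2, -2, 3, 3)

Write a = (a_1, ..., a_4) in the standard basis. For each basis vector v_i, ℓ(v_i) = <v_i, a> is a linear equation in the a_j's. Collect the n equations into a matrix system V a = ℓ, where row i of V is v_i (expressed in the standard basis). Since V is invertible (lower-triangular with 1s on the diagonal, up to permutation), solve by back-substitution:
  V =
[[-1, 1, 1, 1],
 [0, -1, 1, 0],
 [-1, 1, 0, 0],
 [1, 0, 0, 0]]
  V a = (2, 5, -4, 2)
Solving gives a = (2, -2, 3, 3).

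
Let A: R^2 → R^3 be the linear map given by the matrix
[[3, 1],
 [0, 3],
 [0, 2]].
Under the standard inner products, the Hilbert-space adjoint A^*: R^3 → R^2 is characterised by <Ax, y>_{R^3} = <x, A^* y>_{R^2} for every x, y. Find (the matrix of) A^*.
A^* = A^T =
[[3, 0, 0],
 [1, 3, 2]]

For real matrices with standard dot products, the defining identity <Ax, y> = <x, A^* y> gives (Ax)^T y = x^T (A^*) y, i.e. x^T A^T y = x^T (A^*) y. Since this holds for all x, y, we must have A^* = A^T. Therefore
A^* =
[[3, 0, 0],
 [1, 3, 2]].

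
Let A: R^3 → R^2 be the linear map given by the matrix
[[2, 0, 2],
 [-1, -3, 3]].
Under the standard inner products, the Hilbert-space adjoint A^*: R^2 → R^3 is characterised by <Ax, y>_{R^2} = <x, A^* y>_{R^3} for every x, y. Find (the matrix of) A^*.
A^* = A^T =
[[2, -1],
 [0, -3],
 [2, 3]]

For real matrices with standard dot products, the defining identity <Ax, y> = <x, A^* y> gives (Ax)^T y = x^T (A^*) y, i.e. x^T A^T y = x^T (A^*) y. Since this holds for all x, y, we must have A^* = A^T. Therefore
A^* =
[[2, -1],
 [0, -3],
 [2, 3]].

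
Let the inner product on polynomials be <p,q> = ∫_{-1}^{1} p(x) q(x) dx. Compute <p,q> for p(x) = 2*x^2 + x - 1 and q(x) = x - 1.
<p,q> = 4/3

Expand the product: p(x)·q(x) = 2*x^3 - x^2 - 2*x + 1.
∫_{-1}^{1} of each monomial x^k gives [2/(k+1) if k even, 0 if k odd]. Integrating term-by-term (or equivalently evaluating the antiderivative F(x) = x^4/2 - x^3/3 - x^2 + x at the endpoints):
  F(1) − F(−1) = 1/6 − (-7/6) = 4/3.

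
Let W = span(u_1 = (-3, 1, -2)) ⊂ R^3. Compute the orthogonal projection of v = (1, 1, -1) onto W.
proj_W(v) = (0, 0, 0)

Set up U = [u_1 | ... | u_1] ∈ R^(3×1). The projector onto W = col(U) is P = U (U^T U)^(-1) U^T.
Compute U^T U =
  [14],
and U^T v = (0).
Solve U^T U · c = U^T v for the coefficients: c = (0). The projection is proj_W(v) = U c.
Check: (v - proj_W(v)) · u_1 = 0  (should be 0).
Result: proj_W(v) = (0, 0, 0).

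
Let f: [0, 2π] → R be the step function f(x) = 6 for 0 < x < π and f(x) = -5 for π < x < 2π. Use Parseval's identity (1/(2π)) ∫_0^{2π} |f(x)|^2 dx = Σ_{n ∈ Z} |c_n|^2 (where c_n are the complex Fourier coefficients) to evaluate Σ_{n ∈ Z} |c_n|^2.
Σ |c_n|^2 = 61/2

Parseval equates the L^2 energy of f (normalised by 1/(2π)) with the ℓ^2 sum of its Fourier coefficients: (1/(2π)) ∫_0^{2π} |f|^2 = Σ |c_n|^2.
Compute the left side: (1/(2π)) [∫_0^π 6^2 dx + ∫_π^{2π} (-5)^2 dx] = (1/(2π)) · (36π + 25π) = (36 + 25)/2 = 61/2.
So Σ_{n ∈ Z} |c_n|^2 = 61/2.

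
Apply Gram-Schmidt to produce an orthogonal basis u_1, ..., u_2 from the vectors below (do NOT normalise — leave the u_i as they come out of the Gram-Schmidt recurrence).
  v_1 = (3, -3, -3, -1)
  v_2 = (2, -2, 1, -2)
Orthogonal basis:
  u_1 = (3, -3, -3, -1)
  u_2 = (23/28, -23/28, 61/28, -45/28)

Apply the Gram-Schmidt recurrence
  u_1 = v_1
  u_i = v_i − Σ_{j<i} ((v_i · u_j) / (u_j · u_j)) · u_j.

Step by step this gives:
  u_1 = (3, -3, -3, -1)
  u_2 = (23/28, -23/28, 61/28, -45/28)

Orthogonality check:
  u_2 · u_1 = 0 (should be 0)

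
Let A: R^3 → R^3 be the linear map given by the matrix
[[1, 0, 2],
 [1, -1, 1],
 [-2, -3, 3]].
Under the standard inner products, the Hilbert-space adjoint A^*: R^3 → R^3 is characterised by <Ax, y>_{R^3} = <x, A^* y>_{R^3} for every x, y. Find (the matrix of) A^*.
A^* = A^T =
[[1, 1, -2],
 [0, -1, -3],
 [2, 1, 3]]

For real matrices with standard dot products, the defining identity <Ax, y> = <x, A^* y> gives (Ax)^T y = x^T (A^*) y, i.e. x^T A^T y = x^T (A^*) y. Since this holds for all x, y, we must have A^* = A^T. Therefore
A^* =
[[1, 1, -2],
 [0, -1, -3],
 [2, 1, 3]].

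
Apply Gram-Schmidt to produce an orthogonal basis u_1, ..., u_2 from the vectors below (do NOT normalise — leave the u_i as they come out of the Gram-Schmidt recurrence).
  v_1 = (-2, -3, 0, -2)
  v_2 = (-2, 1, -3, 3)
Orthogonal basis:
  u_1 = (-2, -3, 0, -2)
  u_2 = (-44/17, 2/17, -3, 41/17)

Apply the Gram-Schmidt recurrence
  u_1 = v_1
  u_i = v_i − Σ_{j<i} ((v_i · u_j) / (u_j · u_j)) · u_j.

Step by step this gives:
  u_1 = (-2, -3, 0, -2)
  u_2 = (-44/17, 2/17, -3, 41/17)

Orthogonality check:
  u_2 · u_1 = 0 (should be 0)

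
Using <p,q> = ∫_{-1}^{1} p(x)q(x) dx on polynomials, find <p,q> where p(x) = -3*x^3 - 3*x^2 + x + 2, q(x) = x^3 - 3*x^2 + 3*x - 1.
<p,q> = -156/35

Expand the product: p(x)·q(x) = -3*x^6 + 6*x^5 + x^4 - 7*x^3 + 5*x - 2.
∫_{-1}^{1} of each monomial x^k gives [2/(k+1) if k even, 0 if k odd]. Integrating term-by-term (or equivalently evaluating the antiderivative F(x) = -3*x^7/7 + x^6 + x^5/5 - 7*x^4/4 + 5*x^2/2 - 2*x at the endpoints):
  F(1) − F(−1) = -67/140 − (557/140) = -156/35.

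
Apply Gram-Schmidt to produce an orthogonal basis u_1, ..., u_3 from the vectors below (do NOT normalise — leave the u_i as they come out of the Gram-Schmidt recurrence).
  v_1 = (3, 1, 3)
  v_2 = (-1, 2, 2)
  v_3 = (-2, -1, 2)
Orthogonal basis:
  u_1 = (3, 1, 3)
  u_2 = (-34/19, 33/19, 23/19)
  u_3 = (-62/73, -279/146, 217/146)

Apply the Gram-Schmidt recurrence
  u_1 = v_1
  u_i = v_i − Σ_{j<i} ((v_i · u_j) / (u_j · u_j)) · u_j.

Step by step this gives:
  u_1 = (3, 1, 3)
  u_2 = (-34/19, 33/19, 23/19)
  u_3 = (-62/73, -279/146, 217/146)

Orthogonality check:
  u_2 · u_1 = 0 (should be 0)
  u_3 · u_1 = 0 (should be 0)
  u_3 · u_2 = 0 (should be 0)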